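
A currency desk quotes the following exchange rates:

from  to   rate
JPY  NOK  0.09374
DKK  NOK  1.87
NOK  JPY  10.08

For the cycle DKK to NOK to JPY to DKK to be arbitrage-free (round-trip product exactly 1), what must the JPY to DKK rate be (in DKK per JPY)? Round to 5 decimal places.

0.05305

Known legs of the cycle: 1.87 × 10.08 = 18.8496
For no arbitrage the full-cycle product must be 1, so the missing rate is 1 / 18.8496 ≈ 0.0530515.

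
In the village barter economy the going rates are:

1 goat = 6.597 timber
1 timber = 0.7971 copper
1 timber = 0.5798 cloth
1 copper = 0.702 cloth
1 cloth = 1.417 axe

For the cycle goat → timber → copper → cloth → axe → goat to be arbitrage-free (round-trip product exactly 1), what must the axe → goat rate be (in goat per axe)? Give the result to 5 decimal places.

0.19118

Known legs of the cycle: 6.597 × 0.7971 × 0.702 × 1.417 = 5.2307776038258
For no arbitrage the full-cycle product must be 1, so the missing rate is 1 / 5.2307776038258 ≈ 0.1911762.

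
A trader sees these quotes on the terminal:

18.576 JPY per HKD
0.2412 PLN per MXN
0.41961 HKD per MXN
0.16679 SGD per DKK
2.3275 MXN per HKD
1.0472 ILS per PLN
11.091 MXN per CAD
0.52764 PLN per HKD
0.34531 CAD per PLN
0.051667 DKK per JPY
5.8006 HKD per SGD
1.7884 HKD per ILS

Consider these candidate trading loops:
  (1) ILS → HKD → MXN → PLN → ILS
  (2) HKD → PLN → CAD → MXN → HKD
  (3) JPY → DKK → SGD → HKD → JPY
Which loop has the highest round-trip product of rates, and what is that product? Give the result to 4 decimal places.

1.0514

(1) 1.7884 × 2.3275 × 0.2412 × 1.0472 = 1.05138
(2) 0.52764 × 0.34531 × 11.091 × 0.41961 = 0.84794
(3) 0.051667 × 0.16679 × 5.8006 × 18.576 = 0.92856
Highest is cycle (1) at 1.0514 (>1, arbitrage).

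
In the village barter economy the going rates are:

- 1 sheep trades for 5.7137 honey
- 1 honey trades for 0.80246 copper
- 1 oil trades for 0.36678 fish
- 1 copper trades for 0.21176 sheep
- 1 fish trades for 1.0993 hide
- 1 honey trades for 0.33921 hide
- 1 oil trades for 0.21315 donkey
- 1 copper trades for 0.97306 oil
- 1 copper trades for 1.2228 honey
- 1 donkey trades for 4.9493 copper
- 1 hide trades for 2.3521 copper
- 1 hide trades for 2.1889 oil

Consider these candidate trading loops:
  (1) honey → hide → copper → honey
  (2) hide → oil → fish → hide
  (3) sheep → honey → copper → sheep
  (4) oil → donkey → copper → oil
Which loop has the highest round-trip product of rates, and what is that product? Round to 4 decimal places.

1.0265

(1) 0.33921 × 2.3521 × 1.2228 = 0.97562
(2) 2.1889 × 0.36678 × 1.0993 = 0.88257
(3) 5.7137 × 0.80246 × 0.21176 = 0.97092
(4) 0.21315 × 4.9493 × 0.97306 = 1.02652
Highest is cycle (4) at 1.0265 (>1, arbitrage).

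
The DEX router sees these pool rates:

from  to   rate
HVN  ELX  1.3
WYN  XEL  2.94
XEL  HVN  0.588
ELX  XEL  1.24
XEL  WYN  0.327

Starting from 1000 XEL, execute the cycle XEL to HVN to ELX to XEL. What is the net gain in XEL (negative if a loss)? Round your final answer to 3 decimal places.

-52.144

1000 XEL × 0.588 = 588 HVN
588 HVN × 1.3 = 764.4 ELX
764.4 ELX × 1.24 = 947.856 XEL
Net change: 947.856 − 1000 = -52.144 XEL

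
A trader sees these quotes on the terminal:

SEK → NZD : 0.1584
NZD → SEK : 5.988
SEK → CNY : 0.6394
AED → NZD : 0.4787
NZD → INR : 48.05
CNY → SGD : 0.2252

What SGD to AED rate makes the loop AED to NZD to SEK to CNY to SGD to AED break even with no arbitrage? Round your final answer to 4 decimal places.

2.4228

Known legs of the cycle: 0.4787 × 5.988 × 0.6394 × 0.2252 = 0.412749197236128
For no arbitrage the full-cycle product must be 1, so the missing rate is 1 / 0.412749197236128 ≈ 2.422779.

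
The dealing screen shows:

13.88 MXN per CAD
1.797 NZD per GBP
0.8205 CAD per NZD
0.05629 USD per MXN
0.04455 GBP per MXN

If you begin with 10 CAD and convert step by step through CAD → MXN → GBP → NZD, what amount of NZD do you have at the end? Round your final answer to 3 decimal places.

11.112

10 CAD × 13.88 = 138.8 MXN
138.8 MXN × 0.04455 = 6.18354 GBP
6.18354 GBP × 1.797 = 11.11182138 NZD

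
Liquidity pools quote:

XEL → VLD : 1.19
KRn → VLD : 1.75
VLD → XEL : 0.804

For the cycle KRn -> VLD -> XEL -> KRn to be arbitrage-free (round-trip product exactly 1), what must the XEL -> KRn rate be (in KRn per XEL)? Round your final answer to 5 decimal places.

Known legs of the cycle: 1.75 × 0.804 = 1.407
For no arbitrage the full-cycle product must be 1, so the missing rate is 1 / 1.407 ≈ 0.7107321.

0.71073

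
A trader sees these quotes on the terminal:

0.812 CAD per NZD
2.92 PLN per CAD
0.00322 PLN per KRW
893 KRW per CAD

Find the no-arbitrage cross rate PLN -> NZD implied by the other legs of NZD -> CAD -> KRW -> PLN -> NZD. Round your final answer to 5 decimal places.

Known legs of the cycle: 0.812 × 893 × 0.00322 = 2.33487352
For no arbitrage the full-cycle product must be 1, so the missing rate is 1 / 2.33487352 ≈ 0.4282887.

0.42829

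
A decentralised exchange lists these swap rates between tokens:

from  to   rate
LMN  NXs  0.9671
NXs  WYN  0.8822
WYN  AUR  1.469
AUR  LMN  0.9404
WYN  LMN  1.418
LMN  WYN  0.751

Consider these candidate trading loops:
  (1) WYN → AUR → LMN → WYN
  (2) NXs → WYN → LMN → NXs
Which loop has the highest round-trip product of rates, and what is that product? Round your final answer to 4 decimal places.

(1) 1.469 × 0.9404 × 0.751 = 1.03747
(2) 0.8822 × 1.418 × 0.9671 = 1.20980
Highest is cycle (2) at 1.2098 (>1, arbitrage).

1.2098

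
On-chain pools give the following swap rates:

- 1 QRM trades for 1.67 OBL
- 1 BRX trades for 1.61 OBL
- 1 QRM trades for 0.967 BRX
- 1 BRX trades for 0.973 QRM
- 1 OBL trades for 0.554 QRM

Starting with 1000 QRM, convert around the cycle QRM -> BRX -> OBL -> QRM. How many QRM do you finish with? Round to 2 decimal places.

1000 QRM × 0.967 = 967 BRX
967 BRX × 1.61 = 1556.87 OBL
1556.87 OBL × 0.554 = 862.50598 QRM

862.51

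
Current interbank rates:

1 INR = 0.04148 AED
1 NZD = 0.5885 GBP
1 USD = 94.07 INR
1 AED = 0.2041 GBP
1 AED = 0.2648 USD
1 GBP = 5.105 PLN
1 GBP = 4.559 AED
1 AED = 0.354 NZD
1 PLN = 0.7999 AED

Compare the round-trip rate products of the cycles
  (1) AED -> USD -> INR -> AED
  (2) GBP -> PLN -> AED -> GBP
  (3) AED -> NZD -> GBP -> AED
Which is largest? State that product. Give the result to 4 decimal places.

1.0333

(1) 0.2648 × 94.07 × 0.04148 = 1.03326
(2) 5.105 × 0.7999 × 0.2041 = 0.83344
(3) 0.354 × 0.5885 × 4.559 = 0.94977
Highest is cycle (1) at 1.0333 (>1, arbitrage).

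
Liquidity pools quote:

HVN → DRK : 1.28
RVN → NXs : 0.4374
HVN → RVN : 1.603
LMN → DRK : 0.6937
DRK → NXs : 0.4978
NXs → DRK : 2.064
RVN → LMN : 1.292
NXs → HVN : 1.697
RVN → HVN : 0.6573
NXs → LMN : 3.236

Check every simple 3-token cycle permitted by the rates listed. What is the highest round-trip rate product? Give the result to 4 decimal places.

1.1899

NXs→HVN→RVN→NXs: 1.697 × 1.603 × 0.4374 = 1.18986
LMN→DRK→NXs→LMN: 0.6937 × 0.4978 × 3.236 = 1.11747
NXs→HVN→DRK→NXs: 1.697 × 1.28 × 0.4978 = 1.08130
Maximum is NXs→HVN→RVN→NXs at 1.1899; arbitrage exists.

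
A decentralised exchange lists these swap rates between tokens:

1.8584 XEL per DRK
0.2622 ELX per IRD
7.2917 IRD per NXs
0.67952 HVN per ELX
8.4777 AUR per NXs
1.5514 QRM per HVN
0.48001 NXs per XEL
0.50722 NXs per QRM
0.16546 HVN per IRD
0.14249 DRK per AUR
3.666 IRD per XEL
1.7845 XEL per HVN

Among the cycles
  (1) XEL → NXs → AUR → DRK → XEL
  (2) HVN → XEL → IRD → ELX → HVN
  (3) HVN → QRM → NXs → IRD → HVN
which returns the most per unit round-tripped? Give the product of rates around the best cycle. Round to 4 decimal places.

(1) 0.48001 × 8.4777 × 0.14249 × 1.8584 = 1.07759
(2) 1.7845 × 3.666 × 0.2622 × 0.67952 = 1.16558
(3) 1.5514 × 0.50722 × 7.2917 × 0.16546 = 0.94938
Highest is cycle (2) at 1.1656 (>1, arbitrage).

1.1656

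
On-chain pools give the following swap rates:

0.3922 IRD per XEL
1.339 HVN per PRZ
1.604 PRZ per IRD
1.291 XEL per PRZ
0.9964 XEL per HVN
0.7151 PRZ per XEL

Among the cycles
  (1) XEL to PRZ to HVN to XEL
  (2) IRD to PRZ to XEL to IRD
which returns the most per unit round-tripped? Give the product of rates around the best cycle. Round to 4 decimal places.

(1) 0.7151 × 1.339 × 0.9964 = 0.95407
(2) 1.604 × 1.291 × 0.3922 = 0.81215
Highest is cycle (1) at 0.9541 (≤1, no arbitrage).

0.9541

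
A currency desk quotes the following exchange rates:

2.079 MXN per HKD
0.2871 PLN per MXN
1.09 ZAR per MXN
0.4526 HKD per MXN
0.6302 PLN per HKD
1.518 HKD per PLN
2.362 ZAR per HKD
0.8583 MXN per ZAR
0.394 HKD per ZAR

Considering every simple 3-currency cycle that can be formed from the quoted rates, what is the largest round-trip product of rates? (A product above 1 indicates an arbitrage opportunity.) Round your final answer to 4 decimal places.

MXN→HKD→ZAR→MXN: 0.4526 × 2.362 × 0.8583 = 0.91756
PLN→HKD→MXN→PLN: 1.518 × 2.079 × 0.2871 = 0.90607
MXN→ZAR→HKD→MXN: 1.09 × 0.394 × 2.079 = 0.89285
Maximum is MXN→HKD→ZAR→MXN at 0.9176; no arbitrage — every cycle loses value.

0.9176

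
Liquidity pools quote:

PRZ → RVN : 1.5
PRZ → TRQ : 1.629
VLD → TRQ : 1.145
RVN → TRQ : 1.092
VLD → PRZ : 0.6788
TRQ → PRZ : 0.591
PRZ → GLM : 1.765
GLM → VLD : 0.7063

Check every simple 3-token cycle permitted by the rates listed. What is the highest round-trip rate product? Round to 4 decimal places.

0.9681

PRZ→RVN→TRQ→PRZ: 1.5 × 1.092 × 0.591 = 0.96806
PRZ→GLM→VLD→PRZ: 1.765 × 0.7063 × 0.6788 = 0.84621
Maximum is PRZ→RVN→TRQ→PRZ at 0.9681; no arbitrage — every cycle loses value.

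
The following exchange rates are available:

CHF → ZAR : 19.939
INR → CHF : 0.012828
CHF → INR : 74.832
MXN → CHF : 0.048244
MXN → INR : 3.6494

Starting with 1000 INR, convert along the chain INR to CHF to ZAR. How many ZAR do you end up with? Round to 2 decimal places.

1000 INR × 0.012828 = 12.828 CHF
12.828 CHF × 19.939 = 255.777492 ZAR

255.78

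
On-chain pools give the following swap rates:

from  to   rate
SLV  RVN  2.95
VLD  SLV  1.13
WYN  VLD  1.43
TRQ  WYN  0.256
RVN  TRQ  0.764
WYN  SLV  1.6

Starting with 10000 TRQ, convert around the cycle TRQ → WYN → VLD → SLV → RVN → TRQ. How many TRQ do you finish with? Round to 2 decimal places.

9323.30

10000 TRQ × 0.256 = 2560 WYN
2560 WYN × 1.43 = 3660.8 VLD
3660.8 VLD × 1.13 = 4136.704 SLV
4136.704 SLV × 2.95 = 12203.2768 RVN
12203.2768 RVN × 0.764 = 9323.3034752 TRQ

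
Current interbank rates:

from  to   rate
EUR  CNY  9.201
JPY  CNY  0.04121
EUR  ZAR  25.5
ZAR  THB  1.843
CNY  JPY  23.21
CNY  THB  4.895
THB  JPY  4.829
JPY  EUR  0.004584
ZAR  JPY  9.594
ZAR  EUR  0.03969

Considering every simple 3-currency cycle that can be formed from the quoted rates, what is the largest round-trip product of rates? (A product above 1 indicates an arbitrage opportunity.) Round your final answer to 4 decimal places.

1.1215

EUR→ZAR→JPY→EUR: 25.5 × 9.594 × 0.004584 = 1.12146
CNY→JPY→EUR→CNY: 23.21 × 0.004584 × 9.201 = 0.97894
CNY→THB→JPY→CNY: 4.895 × 4.829 × 0.04121 = 0.97412
Maximum is EUR→ZAR→JPY→EUR at 1.1215; arbitrage exists.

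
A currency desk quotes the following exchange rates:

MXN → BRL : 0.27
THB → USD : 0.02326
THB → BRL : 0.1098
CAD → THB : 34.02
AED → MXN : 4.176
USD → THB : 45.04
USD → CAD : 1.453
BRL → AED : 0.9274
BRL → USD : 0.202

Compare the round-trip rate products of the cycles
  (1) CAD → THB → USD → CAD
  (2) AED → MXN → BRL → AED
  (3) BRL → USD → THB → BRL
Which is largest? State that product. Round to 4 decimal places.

1.1498

(1) 34.02 × 0.02326 × 1.453 = 1.14977
(2) 4.176 × 0.27 × 0.9274 = 1.04566
(3) 0.202 × 45.04 × 0.1098 = 0.99897
Highest is cycle (1) at 1.1498 (>1, arbitrage).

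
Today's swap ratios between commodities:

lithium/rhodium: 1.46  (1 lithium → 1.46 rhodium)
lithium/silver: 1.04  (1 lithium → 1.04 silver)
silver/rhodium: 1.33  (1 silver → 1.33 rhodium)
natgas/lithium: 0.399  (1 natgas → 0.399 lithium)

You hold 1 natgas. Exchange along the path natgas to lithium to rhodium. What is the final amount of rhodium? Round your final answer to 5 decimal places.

0.58254

1 natgas × 0.399 = 0.399 lithium
0.399 lithium × 1.46 = 0.58254 rhodium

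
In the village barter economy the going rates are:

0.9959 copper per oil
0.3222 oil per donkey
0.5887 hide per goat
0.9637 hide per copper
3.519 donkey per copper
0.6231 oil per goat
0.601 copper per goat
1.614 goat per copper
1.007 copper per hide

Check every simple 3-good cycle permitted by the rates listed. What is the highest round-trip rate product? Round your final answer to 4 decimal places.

donkey→oil→copper→donkey: 0.3222 × 0.9959 × 3.519 = 1.12917
goat→oil→copper→goat: 0.6231 × 0.9959 × 1.614 = 1.00156
goat→hide→copper→goat: 0.5887 × 1.007 × 1.614 = 0.95681
Maximum is donkey→oil→copper→donkey at 1.1292; arbitrage exists.

1.1292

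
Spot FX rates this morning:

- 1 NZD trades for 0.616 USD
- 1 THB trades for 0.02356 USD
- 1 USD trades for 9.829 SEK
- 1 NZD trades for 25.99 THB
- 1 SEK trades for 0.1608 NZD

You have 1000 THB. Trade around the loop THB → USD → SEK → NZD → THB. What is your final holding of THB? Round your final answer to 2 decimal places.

1000 THB × 0.02356 = 23.56 USD
23.56 USD × 9.829 = 231.57124 SEK
231.57124 SEK × 0.1608 = 37.236655392 NZD
37.236655392 NZD × 25.99 = 967.78067363808 THB

967.78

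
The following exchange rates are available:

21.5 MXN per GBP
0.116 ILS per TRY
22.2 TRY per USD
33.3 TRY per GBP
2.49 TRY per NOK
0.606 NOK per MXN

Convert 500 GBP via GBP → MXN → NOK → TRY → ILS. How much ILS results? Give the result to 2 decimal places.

1881.65

500 GBP × 21.5 = 10750 MXN
10750 MXN × 0.606 = 6514.5 NOK
6514.5 NOK × 2.49 = 16221.105 TRY
16221.105 TRY × 0.116 = 1881.64818 ILS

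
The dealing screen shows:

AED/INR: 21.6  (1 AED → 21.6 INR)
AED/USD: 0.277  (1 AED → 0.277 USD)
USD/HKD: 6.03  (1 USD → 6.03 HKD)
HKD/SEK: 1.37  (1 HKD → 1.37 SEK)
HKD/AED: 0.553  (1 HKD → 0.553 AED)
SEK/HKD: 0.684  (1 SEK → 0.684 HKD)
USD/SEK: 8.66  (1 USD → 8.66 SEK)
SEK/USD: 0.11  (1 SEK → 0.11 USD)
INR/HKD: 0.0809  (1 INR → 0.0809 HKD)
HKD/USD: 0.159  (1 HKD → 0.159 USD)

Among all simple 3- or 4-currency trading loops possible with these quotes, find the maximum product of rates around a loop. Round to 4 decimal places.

INR→HKD→AED→INR: 0.0809 × 0.553 × 21.6 = 0.96633
SEK→HKD→USD→SEK: 0.684 × 0.159 × 8.66 = 0.94183
HKD→AED→USD→HKD: 0.553 × 0.277 × 6.03 = 0.92368
SEK→USD→HKD→SEK: 0.11 × 6.03 × 1.37 = 0.90872
SEK→HKD→AED→USD→SEK: 0.684 × 0.553 × 0.277 × 8.66 = 0.90736
Maximum is INR→HKD→AED→INR at 0.9663; no arbitrage — every cycle loses value.

0.9663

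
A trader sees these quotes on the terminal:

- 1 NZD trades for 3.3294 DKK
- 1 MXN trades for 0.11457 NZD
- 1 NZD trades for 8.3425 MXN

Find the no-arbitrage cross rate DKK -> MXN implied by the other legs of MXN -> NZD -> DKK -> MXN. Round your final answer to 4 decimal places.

2.6216

Known legs of the cycle: 0.11457 × 3.3294 = 0.381449358
For no arbitrage the full-cycle product must be 1, so the missing rate is 1 / 0.381449358 ≈ 2.621580.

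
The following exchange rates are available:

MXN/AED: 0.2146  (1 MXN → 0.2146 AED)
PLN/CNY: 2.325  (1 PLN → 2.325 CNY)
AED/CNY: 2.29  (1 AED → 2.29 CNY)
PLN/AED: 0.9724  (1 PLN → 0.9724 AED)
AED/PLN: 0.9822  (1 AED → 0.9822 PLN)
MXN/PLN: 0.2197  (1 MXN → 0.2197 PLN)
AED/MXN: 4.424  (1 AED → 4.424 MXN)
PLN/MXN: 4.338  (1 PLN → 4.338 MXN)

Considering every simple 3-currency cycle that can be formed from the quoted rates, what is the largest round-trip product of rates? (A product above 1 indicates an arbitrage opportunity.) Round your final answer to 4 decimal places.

MXN→PLN→AED→MXN: 0.2197 × 0.9724 × 4.424 = 0.94513
MXN→AED→PLN→MXN: 0.2146 × 0.9822 × 4.338 = 0.91436
Maximum is MXN→PLN→AED→MXN at 0.9451; no arbitrage — every cycle loses value.

0.9451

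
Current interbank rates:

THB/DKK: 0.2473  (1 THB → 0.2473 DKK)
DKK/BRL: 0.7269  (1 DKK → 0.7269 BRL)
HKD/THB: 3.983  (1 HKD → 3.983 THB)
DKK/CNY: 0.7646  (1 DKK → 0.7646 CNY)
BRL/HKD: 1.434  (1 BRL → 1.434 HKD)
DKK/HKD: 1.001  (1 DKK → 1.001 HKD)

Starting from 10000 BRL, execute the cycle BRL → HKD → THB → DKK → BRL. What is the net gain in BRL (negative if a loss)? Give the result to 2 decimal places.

267.35

10000 BRL × 1.434 = 14340 HKD
14340 HKD × 3.983 = 57116.22 THB
57116.22 THB × 0.2473 = 14124.841206 DKK
14124.841206 DKK × 0.7269 = 10267.3470726414 BRL
Net change: 10267.3470726414 − 10000 = 267.3470726414 BRL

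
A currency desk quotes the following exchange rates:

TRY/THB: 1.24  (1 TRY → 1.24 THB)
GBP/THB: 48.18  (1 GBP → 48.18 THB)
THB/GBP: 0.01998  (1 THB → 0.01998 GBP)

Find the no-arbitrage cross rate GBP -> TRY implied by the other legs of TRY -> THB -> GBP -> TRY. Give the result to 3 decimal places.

Known legs of the cycle: 1.24 × 0.01998 = 0.0247752
For no arbitrage the full-cycle product must be 1, so the missing rate is 1 / 0.0247752 ≈ 40.36294.

40.363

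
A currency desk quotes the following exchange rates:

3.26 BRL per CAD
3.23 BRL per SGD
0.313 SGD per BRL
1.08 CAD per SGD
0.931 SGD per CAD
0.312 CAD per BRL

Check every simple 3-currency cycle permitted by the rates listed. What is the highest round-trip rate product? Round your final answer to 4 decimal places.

1.1020

SGD→CAD→BRL→SGD: 1.08 × 3.26 × 0.313 = 1.10201
SGD→BRL→CAD→SGD: 3.23 × 0.312 × 0.931 = 0.93822
Maximum is SGD→CAD→BRL→SGD at 1.1020; arbitrage exists.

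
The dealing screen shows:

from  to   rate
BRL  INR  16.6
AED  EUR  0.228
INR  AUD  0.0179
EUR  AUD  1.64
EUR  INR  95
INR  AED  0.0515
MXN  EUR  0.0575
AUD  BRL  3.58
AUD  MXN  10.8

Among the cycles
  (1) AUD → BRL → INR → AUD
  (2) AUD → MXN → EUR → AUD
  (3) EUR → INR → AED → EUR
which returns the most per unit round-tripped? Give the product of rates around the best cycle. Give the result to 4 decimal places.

1.1155

(1) 3.58 × 16.6 × 0.0179 = 1.06376
(2) 10.8 × 0.0575 × 1.64 = 1.01844
(3) 95 × 0.0515 × 0.228 = 1.11549
Highest is cycle (3) at 1.1155 (>1, arbitrage).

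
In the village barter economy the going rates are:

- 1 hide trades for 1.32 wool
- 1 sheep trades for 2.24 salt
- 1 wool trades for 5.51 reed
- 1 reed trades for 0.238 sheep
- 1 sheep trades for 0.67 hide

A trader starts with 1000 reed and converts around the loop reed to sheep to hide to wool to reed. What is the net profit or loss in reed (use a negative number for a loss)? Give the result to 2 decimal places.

159.78

1000 reed × 0.238 = 238 sheep
238 sheep × 0.67 = 159.46 hide
159.46 hide × 1.32 = 210.4872 wool
210.4872 wool × 5.51 = 1159.784472 reed
Net change: 1159.784472 − 1000 = 159.784472 reed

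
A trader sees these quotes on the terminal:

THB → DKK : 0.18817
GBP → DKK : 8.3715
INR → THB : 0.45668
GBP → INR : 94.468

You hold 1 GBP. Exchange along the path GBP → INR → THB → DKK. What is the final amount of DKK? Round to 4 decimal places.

8.1180

1 GBP × 94.468 = 94.468 INR
94.468 INR × 0.45668 = 43.14164624 THB
43.14164624 THB × 0.18817 = 8.1179635729808 DKK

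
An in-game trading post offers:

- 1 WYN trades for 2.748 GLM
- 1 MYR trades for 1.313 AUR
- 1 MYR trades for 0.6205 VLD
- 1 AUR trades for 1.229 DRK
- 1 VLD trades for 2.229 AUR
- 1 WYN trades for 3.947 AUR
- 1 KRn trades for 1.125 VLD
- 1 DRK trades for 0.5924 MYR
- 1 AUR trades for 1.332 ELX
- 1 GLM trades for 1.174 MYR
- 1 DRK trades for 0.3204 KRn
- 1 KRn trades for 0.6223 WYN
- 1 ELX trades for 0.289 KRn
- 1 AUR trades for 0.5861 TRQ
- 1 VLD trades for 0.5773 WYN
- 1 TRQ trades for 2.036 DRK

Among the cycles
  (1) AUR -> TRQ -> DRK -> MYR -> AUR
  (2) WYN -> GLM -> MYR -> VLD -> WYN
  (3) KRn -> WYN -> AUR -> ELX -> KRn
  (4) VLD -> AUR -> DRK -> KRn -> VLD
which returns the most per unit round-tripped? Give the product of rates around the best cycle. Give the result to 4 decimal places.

(1) 0.5861 × 2.036 × 0.5924 × 1.313 = 0.92817
(2) 2.748 × 1.174 × 0.6205 × 0.5773 = 1.15565
(3) 0.6223 × 3.947 × 1.332 × 0.289 = 0.94552
(4) 2.229 × 1.229 × 0.3204 × 1.125 = 0.98743
Highest is cycle (2) at 1.1557 (>1, arbitrage).

1.1557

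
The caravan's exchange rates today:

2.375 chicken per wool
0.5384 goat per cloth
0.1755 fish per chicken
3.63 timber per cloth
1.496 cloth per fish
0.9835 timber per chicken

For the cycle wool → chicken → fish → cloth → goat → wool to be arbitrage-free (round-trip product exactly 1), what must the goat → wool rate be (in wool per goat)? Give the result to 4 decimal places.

Known legs of the cycle: 2.375 × 0.1755 × 1.496 × 0.5384 = 0.3357201276
For no arbitrage the full-cycle product must be 1, so the missing rate is 1 / 0.3357201276 ≈ 2.978672.

2.9787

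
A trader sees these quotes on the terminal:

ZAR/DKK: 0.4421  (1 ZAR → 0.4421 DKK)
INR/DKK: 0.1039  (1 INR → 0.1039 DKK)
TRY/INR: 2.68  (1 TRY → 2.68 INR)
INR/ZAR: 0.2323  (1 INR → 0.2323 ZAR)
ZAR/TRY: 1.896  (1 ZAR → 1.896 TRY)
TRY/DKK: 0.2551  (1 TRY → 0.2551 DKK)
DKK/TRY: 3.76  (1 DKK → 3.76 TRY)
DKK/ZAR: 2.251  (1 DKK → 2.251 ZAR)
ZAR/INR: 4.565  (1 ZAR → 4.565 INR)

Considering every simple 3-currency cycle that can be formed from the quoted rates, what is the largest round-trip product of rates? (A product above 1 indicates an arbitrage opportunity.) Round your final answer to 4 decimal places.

INR→ZAR→TRY→INR: 0.2323 × 1.896 × 2.68 = 1.18038
DKK→ZAR→TRY→DKK: 2.251 × 1.896 × 0.2551 = 1.08874
DKK→ZAR→INR→DKK: 2.251 × 4.565 × 0.1039 = 1.06766
DKK→TRY→INR→DKK: 3.76 × 2.68 × 0.1039 = 1.04698
Maximum is INR→ZAR→TRY→INR at 1.1804; arbitrage exists.

1.1804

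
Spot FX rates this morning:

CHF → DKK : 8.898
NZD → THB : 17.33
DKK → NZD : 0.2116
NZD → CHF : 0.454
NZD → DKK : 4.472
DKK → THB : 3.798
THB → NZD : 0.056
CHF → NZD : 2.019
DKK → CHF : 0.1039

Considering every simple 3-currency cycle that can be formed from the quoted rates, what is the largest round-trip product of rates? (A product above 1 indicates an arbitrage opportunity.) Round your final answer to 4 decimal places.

THB→NZD→DKK→THB: 0.056 × 4.472 × 3.798 = 0.95114
NZD→DKK→CHF→NZD: 4.472 × 0.1039 × 2.019 = 0.93811
NZD→CHF→DKK→NZD: 0.454 × 8.898 × 0.2116 = 0.85480
Maximum is THB→NZD→DKK→THB at 0.9511; no arbitrage — every cycle loses value.

0.9511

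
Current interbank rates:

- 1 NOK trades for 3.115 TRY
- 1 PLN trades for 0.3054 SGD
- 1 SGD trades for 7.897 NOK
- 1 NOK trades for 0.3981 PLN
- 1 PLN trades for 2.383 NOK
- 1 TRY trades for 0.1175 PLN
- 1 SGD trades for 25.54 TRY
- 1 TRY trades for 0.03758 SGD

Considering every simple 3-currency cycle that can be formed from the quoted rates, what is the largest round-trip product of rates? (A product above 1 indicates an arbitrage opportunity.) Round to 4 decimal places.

0.9601

SGD→NOK→PLN→SGD: 7.897 × 0.3981 × 0.3054 = 0.96012
SGD→NOK→TRY→SGD: 7.897 × 3.115 × 0.03758 = 0.92444
SGD→TRY→PLN→SGD: 25.54 × 0.1175 × 0.3054 = 0.91649
NOK→TRY→PLN→NOK: 3.115 × 0.1175 × 2.383 = 0.87221
Maximum is SGD→NOK→PLN→SGD at 0.9601; no arbitrage — every cycle loses value.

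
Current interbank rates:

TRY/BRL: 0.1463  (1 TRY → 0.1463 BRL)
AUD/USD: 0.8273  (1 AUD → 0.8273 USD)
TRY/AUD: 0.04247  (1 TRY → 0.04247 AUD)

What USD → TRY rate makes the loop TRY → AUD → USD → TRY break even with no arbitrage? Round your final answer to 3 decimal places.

28.461

Known legs of the cycle: 0.04247 × 0.8273 = 0.035135431
For no arbitrage the full-cycle product must be 1, so the missing rate is 1 / 0.035135431 ≈ 28.46130.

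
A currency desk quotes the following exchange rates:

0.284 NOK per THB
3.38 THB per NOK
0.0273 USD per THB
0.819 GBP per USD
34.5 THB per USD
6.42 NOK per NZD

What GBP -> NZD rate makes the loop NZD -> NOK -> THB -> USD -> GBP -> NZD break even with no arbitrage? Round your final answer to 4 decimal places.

2.0611

Known legs of the cycle: 6.42 × 3.38 × 0.0273 × 0.819 = 0.48517484652
For no arbitrage the full-cycle product must be 1, so the missing rate is 1 / 0.48517484652 ≈ 2.061113.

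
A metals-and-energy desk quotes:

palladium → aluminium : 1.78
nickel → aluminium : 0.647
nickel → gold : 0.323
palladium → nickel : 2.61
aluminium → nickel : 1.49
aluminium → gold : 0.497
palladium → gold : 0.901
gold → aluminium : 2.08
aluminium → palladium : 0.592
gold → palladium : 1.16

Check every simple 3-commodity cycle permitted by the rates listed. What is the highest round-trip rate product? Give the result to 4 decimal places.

1.1095

aluminium→palladium→gold→aluminium: 0.592 × 0.901 × 2.08 = 1.10946
aluminium→gold→palladium→aluminium: 0.497 × 1.16 × 1.78 = 1.02621
aluminium→nickel→gold→aluminium: 1.49 × 0.323 × 2.08 = 1.00104
aluminium→palladium→nickel→aluminium: 0.592 × 2.61 × 0.647 = 0.99969
nickel→gold→palladium→nickel: 0.323 × 1.16 × 2.61 = 0.97791
Maximum is aluminium→palladium→gold→aluminium at 1.1095; arbitrage exists.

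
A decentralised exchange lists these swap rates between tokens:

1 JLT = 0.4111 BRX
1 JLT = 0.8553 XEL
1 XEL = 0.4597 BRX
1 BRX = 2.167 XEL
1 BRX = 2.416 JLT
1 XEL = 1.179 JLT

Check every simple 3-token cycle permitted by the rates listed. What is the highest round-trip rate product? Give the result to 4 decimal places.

BRX→XEL→JLT→BRX: 2.167 × 1.179 × 0.4111 = 1.05032
BRX→JLT→XEL→BRX: 2.416 × 0.8553 × 0.4597 = 0.94993
Maximum is BRX→XEL→JLT→BRX at 1.0503; arbitrage exists.

1.0503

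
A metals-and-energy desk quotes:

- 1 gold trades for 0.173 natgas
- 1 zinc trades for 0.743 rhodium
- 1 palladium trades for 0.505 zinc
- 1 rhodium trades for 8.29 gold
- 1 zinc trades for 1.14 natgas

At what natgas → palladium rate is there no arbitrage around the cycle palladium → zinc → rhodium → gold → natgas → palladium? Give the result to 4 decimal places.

Known legs of the cycle: 0.505 × 0.743 × 8.29 × 0.173 = 0.53812209655
For no arbitrage the full-cycle product must be 1, so the missing rate is 1 / 0.53812209655 ≈ 1.858314.

1.8583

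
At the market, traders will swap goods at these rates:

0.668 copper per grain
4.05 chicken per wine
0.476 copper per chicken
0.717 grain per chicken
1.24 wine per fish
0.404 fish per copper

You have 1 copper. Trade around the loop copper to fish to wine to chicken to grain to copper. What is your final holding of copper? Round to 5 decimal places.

1 copper × 0.404 = 0.404 fish
0.404 fish × 1.24 = 0.50096 wine
0.50096 wine × 4.05 = 2.028888 chicken
2.028888 chicken × 0.717 = 1.454712696 grain
1.454712696 grain × 0.668 = 0.971748080928 copper

0.97175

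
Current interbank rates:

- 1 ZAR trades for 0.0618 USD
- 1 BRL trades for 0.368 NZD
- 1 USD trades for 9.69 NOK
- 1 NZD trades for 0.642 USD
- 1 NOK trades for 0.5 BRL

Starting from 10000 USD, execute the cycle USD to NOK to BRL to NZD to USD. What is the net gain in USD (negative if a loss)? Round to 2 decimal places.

1446.60

10000 USD × 9.69 = 96900 NOK
96900 NOK × 0.5 = 48450 BRL
48450 BRL × 0.368 = 17829.6 NZD
17829.6 NZD × 0.642 = 11446.6032 USD
Net change: 11446.6032 − 10000 = 1446.6032 USD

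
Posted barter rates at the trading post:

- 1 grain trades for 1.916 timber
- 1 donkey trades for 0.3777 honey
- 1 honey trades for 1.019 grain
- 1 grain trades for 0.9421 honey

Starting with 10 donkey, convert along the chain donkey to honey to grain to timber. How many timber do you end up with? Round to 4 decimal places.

7.3742

10 donkey × 0.3777 = 3.777 honey
3.777 honey × 1.019 = 3.848763 grain
3.848763 grain × 1.916 = 7.374229908 timber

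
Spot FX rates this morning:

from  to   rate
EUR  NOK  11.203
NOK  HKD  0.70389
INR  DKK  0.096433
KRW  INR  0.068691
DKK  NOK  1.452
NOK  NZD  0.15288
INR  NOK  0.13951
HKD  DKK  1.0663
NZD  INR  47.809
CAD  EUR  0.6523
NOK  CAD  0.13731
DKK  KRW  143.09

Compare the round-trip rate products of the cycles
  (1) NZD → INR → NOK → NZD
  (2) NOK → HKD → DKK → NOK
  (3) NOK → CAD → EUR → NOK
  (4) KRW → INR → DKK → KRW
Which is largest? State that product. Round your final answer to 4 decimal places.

1.0898

(1) 47.809 × 0.13951 × 0.15288 = 1.01968
(2) 0.70389 × 1.0663 × 1.452 = 1.08981
(3) 0.13731 × 0.6523 × 11.203 = 1.00342
(4) 0.068691 × 0.096433 × 143.09 = 0.94784
Highest is cycle (2) at 1.0898 (>1, arbitrage).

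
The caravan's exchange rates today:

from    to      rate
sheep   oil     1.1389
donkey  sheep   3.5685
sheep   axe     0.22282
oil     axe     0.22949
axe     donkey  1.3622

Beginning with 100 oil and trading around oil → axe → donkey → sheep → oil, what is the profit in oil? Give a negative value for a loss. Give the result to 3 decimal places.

27.050

100 oil × 0.22949 = 22.949 axe
22.949 axe × 1.3622 = 31.2611278 donkey
31.2611278 donkey × 3.5685 = 111.5553345543 sheep
111.5553345543 sheep × 1.1389 = 127.05037052389227 oil
Net change: 127.05037052389227 − 100 = 27.05037052389227 oil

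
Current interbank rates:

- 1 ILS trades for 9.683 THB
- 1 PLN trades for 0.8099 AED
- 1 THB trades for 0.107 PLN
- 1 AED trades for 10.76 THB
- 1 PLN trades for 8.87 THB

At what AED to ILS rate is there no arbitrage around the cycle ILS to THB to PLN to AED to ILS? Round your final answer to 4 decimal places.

1.1917

Known legs of the cycle: 9.683 × 0.107 × 0.8099 = 0.8391220019
For no arbitrage the full-cycle product must be 1, so the missing rate is 1 / 0.8391220019 ≈ 1.191722.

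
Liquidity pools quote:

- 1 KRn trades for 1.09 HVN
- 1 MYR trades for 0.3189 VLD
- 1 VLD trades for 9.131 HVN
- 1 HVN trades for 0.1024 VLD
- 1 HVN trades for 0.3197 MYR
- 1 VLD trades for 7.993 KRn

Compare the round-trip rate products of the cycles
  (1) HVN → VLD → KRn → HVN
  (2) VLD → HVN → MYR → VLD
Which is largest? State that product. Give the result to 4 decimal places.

(1) 0.1024 × 7.993 × 1.09 = 0.89215
(2) 9.131 × 0.3197 × 0.3189 = 0.93093
Highest is cycle (2) at 0.9309 (≤1, no arbitrage).

0.9309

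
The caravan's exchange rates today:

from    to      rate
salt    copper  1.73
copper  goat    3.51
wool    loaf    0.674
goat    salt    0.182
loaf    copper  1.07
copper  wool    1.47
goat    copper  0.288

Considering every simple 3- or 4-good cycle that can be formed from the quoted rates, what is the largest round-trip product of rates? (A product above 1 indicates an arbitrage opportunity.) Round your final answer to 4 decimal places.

goat→salt→copper→goat: 0.182 × 1.73 × 3.51 = 1.10516
loaf→copper→wool→loaf: 1.07 × 1.47 × 0.674 = 1.06013
Maximum is goat→salt→copper→goat at 1.1052; arbitrage exists.

1.1052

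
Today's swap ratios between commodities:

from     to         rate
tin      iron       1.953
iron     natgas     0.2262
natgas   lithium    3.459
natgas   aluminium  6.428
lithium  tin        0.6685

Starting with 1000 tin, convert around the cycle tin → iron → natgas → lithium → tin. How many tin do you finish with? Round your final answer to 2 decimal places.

1000 tin × 1.953 = 1953 iron
1953 iron × 0.2262 = 441.7686 natgas
441.7686 natgas × 3.459 = 1528.0775874 lithium
1528.0775874 lithium × 0.6685 = 1021.5198671769 tin

1021.52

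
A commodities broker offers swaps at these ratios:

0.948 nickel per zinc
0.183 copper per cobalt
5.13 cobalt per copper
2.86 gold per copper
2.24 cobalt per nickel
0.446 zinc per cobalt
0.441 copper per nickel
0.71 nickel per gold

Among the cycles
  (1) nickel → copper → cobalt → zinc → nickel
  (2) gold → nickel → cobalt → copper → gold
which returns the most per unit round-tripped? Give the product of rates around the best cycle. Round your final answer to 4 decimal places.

0.9565

(1) 0.441 × 5.13 × 0.446 × 0.948 = 0.95653
(2) 0.71 × 2.24 × 0.183 × 2.86 = 0.83238
Highest is cycle (1) at 0.9565 (≤1, no arbitrage).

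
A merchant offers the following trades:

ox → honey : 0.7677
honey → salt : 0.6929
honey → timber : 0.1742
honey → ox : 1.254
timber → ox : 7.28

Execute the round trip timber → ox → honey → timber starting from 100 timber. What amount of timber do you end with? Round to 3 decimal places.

100 timber × 7.28 = 728 ox
728 ox × 0.7677 = 558.8856 honey
558.8856 honey × 0.1742 = 97.35787152 timber

97.358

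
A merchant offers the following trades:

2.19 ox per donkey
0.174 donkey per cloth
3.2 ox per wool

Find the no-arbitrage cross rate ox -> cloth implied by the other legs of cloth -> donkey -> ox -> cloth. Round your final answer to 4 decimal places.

Known legs of the cycle: 0.174 × 2.19 = 0.38106
For no arbitrage the full-cycle product must be 1, so the missing rate is 1 / 0.38106 ≈ 2.624259.

2.6243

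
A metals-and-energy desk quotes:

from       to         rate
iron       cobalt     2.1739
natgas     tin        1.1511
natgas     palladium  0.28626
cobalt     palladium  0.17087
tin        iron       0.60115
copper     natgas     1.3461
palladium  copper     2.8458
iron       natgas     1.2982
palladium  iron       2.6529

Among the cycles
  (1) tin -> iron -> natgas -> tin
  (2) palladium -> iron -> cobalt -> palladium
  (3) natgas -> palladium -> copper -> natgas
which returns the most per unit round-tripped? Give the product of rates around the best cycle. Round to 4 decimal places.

1.0966

(1) 0.60115 × 1.2982 × 1.1511 = 0.89833
(2) 2.6529 × 2.1739 × 0.17087 = 0.98543
(3) 0.28626 × 2.8458 × 1.3461 = 1.09659
Highest is cycle (3) at 1.0966 (>1, arbitrage).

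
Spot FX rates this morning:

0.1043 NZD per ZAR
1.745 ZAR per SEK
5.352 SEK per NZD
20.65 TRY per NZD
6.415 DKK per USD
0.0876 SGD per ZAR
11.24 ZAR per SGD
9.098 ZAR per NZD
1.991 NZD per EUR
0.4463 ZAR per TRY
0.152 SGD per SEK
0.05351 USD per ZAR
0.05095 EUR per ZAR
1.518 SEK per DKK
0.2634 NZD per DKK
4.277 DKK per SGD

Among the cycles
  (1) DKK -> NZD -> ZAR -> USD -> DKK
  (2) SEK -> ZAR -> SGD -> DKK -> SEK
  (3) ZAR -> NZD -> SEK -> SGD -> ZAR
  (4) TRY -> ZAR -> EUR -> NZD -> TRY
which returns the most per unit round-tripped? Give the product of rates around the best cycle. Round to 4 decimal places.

0.9925

(1) 0.2634 × 9.098 × 0.05351 × 6.415 = 0.82261
(2) 1.745 × 0.0876 × 4.277 × 1.518 = 0.99245
(3) 0.1043 × 5.352 × 0.152 × 11.24 = 0.95370
(4) 0.4463 × 0.05095 × 1.991 × 20.65 = 0.93489
Highest is cycle (2) at 0.9925 (≤1, no arbitrage).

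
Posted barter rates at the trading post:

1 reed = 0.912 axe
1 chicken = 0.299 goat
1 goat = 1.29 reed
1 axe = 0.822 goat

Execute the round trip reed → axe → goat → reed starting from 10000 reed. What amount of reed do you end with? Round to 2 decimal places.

9670.67

10000 reed × 0.912 = 9120 axe
9120 axe × 0.822 = 7496.64 goat
7496.64 goat × 1.29 = 9670.6656 reed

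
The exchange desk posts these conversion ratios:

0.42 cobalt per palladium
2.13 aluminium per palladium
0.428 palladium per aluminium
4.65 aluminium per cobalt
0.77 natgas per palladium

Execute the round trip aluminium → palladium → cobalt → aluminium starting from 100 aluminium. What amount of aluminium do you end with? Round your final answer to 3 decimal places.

100 aluminium × 0.428 = 42.8 palladium
42.8 palladium × 0.42 = 17.976 cobalt
17.976 cobalt × 4.65 = 83.5884 aluminium

83.588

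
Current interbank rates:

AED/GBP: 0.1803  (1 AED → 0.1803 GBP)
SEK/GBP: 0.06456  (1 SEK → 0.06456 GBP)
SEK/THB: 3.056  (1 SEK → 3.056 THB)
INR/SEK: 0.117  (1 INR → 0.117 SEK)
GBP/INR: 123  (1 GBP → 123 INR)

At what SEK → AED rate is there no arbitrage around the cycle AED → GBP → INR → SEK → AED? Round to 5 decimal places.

Known legs of the cycle: 0.1803 × 123 × 0.117 = 2.5946973
For no arbitrage the full-cycle product must be 1, so the missing rate is 1 / 2.5946973 ≈ 0.3854014.

0.38540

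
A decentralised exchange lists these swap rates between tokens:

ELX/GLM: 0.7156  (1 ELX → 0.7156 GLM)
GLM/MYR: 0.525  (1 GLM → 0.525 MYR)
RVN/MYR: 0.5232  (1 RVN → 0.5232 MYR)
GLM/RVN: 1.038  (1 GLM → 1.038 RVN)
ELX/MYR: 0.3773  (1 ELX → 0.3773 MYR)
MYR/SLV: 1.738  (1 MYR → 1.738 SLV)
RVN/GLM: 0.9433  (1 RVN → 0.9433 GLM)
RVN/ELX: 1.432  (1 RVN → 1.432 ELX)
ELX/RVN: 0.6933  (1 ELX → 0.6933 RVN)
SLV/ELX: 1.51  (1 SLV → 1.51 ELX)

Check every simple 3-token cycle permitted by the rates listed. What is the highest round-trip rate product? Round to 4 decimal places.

1.0637

GLM→RVN→ELX→GLM: 1.038 × 1.432 × 0.7156 = 1.06368
ELX→MYR→SLV→ELX: 0.3773 × 1.738 × 1.51 = 0.99018
Maximum is GLM→RVN→ELX→GLM at 1.0637; arbitrage exists.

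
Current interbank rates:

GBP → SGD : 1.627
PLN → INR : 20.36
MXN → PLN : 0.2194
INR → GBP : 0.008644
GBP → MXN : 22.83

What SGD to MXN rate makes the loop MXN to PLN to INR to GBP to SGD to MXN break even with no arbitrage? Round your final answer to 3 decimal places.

15.918

Known legs of the cycle: 0.2194 × 20.36 × 0.008644 × 1.627 = 0.062822715975392
For no arbitrage the full-cycle product must be 1, so the missing rate is 1 / 0.062822715975392 ≈ 15.91781.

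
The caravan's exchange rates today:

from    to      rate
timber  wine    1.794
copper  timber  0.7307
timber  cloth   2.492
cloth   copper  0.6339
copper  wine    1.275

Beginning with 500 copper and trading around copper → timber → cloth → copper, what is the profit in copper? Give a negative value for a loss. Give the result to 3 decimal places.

500 copper × 0.7307 = 365.35 timber
365.35 timber × 2.492 = 910.4522 cloth
910.4522 cloth × 0.6339 = 577.13564958 copper
Net change: 577.13564958 − 500 = 77.13564958 copper

77.136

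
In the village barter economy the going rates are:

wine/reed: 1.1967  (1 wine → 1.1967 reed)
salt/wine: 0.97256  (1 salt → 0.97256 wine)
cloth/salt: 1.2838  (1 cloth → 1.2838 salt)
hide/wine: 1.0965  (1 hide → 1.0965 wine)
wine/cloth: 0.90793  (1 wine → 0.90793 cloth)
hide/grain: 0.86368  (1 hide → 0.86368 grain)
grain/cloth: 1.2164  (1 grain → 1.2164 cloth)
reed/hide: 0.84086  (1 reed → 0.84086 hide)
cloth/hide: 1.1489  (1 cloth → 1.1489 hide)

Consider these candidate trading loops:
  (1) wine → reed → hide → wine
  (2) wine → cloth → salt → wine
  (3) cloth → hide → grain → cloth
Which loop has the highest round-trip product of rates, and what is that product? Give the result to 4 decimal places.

(1) 1.1967 × 0.84086 × 1.0965 = 1.10336
(2) 0.90793 × 1.2838 × 0.97256 = 1.13362
(3) 1.1489 × 0.86368 × 1.2164 = 1.20701
Highest is cycle (3) at 1.2070 (>1, arbitrage).

1.2070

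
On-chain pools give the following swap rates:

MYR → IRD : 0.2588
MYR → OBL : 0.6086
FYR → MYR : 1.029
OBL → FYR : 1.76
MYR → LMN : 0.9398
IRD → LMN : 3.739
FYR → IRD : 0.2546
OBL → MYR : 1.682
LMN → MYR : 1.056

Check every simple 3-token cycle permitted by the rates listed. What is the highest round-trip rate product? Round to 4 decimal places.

OBL→FYR→MYR→OBL: 1.76 × 1.029 × 0.6086 = 1.10220
LMN→MYR→IRD→LMN: 1.056 × 0.2588 × 3.739 = 1.02184
Maximum is OBL→FYR→MYR→OBL at 1.1022; arbitrage exists.

1.1022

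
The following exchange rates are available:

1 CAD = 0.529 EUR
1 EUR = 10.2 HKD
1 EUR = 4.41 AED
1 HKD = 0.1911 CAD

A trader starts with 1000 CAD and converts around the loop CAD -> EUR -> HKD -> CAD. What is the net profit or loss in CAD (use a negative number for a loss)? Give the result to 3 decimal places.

31.137

1000 CAD × 0.529 = 529 EUR
529 EUR × 10.2 = 5395.8 HKD
5395.8 HKD × 0.1911 = 1031.13738 CAD
Net change: 1031.13738 − 1000 = 31.13738 CAD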